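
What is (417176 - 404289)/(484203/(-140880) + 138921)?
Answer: 605173520/6523568759 ≈ 0.092767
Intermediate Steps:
(417176 - 404289)/(484203/(-140880) + 138921) = 12887/(484203*(-1/140880) + 138921) = 12887/(-161401/46960 + 138921) = 12887/(6523568759/46960) = 12887*(46960/6523568759) = 605173520/6523568759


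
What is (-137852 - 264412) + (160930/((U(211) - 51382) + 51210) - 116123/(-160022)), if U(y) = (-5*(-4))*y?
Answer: -5921544298555/14722024 ≈ -4.0222e+5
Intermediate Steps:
U(y) = 20*y
(-137852 - 264412) + (160930/((U(211) - 51382) + 51210) - 116123/(-160022)) = (-137852 - 264412) + (160930/((20*211 - 51382) + 51210) - 116123/(-160022)) = -402264 + (160930/((4220 - 51382) + 51210) - 116123*(-1/160022)) = -402264 + (160930/(-47162 + 51210) + 116123/160022) = -402264 + (160930/4048 + 116123/160022) = -402264 + (160930*(1/4048) + 116123/160022) = -402264 + (7315/184 + 116123/160022) = -402264 + 595963781/14722024 = -5921544298555/14722024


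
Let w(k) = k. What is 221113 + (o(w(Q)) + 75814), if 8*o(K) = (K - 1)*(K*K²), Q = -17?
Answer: 1231925/4 ≈ 3.0798e+5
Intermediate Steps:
o(K) = K³*(-1 + K)/8 (o(K) = ((K - 1)*(K*K²))/8 = ((-1 + K)*K³)/8 = (K³*(-1 + K))/8 = K³*(-1 + K)/8)
221113 + (o(w(Q)) + 75814) = 221113 + ((⅛)*(-17)³*(-1 - 17) + 75814) = 221113 + ((⅛)*(-4913)*(-18) + 75814) = 221113 + (44217/4 + 75814) = 221113 + 347473/4 = 1231925/4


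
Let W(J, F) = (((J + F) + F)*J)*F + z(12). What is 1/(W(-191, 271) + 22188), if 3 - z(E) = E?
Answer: -1/18145932 ≈ -5.5109e-8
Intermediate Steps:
z(E) = 3 - E
W(J, F) = -9 + F*J*(J + 2*F) (W(J, F) = (((J + F) + F)*J)*F + (3 - 1*12) = (((F + J) + F)*J)*F + (3 - 12) = ((J + 2*F)*J)*F - 9 = (J*(J + 2*F))*F - 9 = F*J*(J + 2*F) - 9 = -9 + F*J*(J + 2*F))
1/(W(-191, 271) + 22188) = 1/((-9 + 271*(-191)**2 + 2*(-191)*271**2) + 22188) = 1/((-9 + 271*36481 + 2*(-191)*73441) + 22188) = 1/((-9 + 9886351 - 28054462) + 22188) = 1/(-18168120 + 22188) = 1/(-18145932) = -1/18145932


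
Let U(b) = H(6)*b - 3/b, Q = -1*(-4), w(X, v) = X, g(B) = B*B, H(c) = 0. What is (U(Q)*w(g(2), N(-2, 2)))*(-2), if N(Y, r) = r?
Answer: 6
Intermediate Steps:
g(B) = B²
Q = 4
U(b) = -3/b (U(b) = 0*b - 3/b = 0 - 3/b = -3/b)
(U(Q)*w(g(2), N(-2, 2)))*(-2) = (-3/4*2²)*(-2) = (-3*¼*4)*(-2) = -¾*4*(-2) = -3*(-2) = 6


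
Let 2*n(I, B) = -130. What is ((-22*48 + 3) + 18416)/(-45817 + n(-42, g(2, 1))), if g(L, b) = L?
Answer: -17363/45882 ≈ -0.37843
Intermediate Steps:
n(I, B) = -65 (n(I, B) = (½)*(-130) = -65)
((-22*48 + 3) + 18416)/(-45817 + n(-42, g(2, 1))) = ((-22*48 + 3) + 18416)/(-45817 - 65) = ((-1056 + 3) + 18416)/(-45882) = (-1053 + 18416)*(-1/45882) = 17363*(-1/45882) = -17363/45882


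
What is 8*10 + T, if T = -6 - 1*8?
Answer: 66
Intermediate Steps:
T = -14 (T = -6 - 8 = -14)
8*10 + T = 8*10 - 14 = 80 - 14 = 66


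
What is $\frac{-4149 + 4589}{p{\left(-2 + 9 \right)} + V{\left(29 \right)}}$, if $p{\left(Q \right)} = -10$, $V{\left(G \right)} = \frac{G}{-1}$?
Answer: $- \frac{440}{39} \approx -11.282$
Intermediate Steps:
$V{\left(G \right)} = - G$ ($V{\left(G \right)} = G \left(-1\right) = - G$)
$\frac{-4149 + 4589}{p{\left(-2 + 9 \right)} + V{\left(29 \right)}} = \frac{-4149 + 4589}{-10 - 29} = \frac{440}{-10 - 29} = \frac{440}{-39} = 440 \left(- \frac{1}{39}\right) = - \frac{440}{39}$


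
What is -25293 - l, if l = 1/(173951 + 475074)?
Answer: -16415789326/649025 ≈ -25293.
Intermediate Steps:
l = 1/649025 ≈ 1.5408e-6
-25293 - l = -25293 - 1*1/649025 = -25293 - 1/649025 = -16415789326/649025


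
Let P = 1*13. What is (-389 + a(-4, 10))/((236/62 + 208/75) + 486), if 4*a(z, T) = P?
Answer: -3587475/4580992 ≈ -0.78312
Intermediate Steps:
P = 13
a(z, T) = 13/4 (a(z, T) = (1/4)*13 = 13/4)
(-389 + a(-4, 10))/((236/62 + 208/75) + 486) = (-389 + 13/4)/((236/62 + 208/75) + 486) = -1543/(4*((236*(1/62) + 208*(1/75)) + 486)) = -1543/(4*((118/31 + 208/75) + 486)) = -1543/(4*(15298/2325 + 486)) = -1543/(4*1145248/2325) = -1543/4*2325/1145248 = -3587475/4580992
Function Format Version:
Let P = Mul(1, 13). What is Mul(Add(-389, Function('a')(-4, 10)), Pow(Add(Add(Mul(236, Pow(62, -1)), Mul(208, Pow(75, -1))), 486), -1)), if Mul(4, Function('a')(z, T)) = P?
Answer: Rational(-3587475, 4580992) ≈ -0.78312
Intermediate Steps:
P = 13
Function('a')(z, T) = Rational(13, 4) (Function('a')(z, T) = Mul(Rational(1, 4), 13) = Rational(13, 4))
Mul(Add(-389, Function('a')(-4, 10)), Pow(Add(Add(Mul(236, Pow(62, -1)), Mul(208, Pow(75, -1))), 486), -1)) = Mul(Add(-389, Rational(13, 4)), Pow(Add(Add(Mul(236, Pow(62, -1)), Mul(208, Pow(75, -1))), 486), -1)) = Mul(Rational(-1543, 4), Pow(Add(Add(Mul(236, Rational(1, 62)), Mul(208, Rational(1, 75))), 486), -1)) = Mul(Rational(-1543, 4), Pow(Add(Add(Rational(118, 31), Rational(208, 75)), 486), -1)) = Mul(Rational(-1543, 4), Pow(Add(Rational(15298, 2325), 486), -1)) = Mul(Rational(-1543, 4), Pow(Rational(1145248, 2325), -1)) = Mul(Rational(-1543, 4), Rational(2325, 1145248)) = Rational(-3587475, 4580992)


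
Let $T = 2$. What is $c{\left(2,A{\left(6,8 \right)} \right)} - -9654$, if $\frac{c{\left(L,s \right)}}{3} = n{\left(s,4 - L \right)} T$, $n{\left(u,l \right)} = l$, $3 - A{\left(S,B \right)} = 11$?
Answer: $9666$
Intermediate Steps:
$A{\left(S,B \right)} = -8$ ($A{\left(S,B \right)} = 3 - 11 = -8$)
$c{\left(L,s \right)} = 24 - 6 L$ ($c{\left(L,s \right)} = 3 \left(4 - L\right) 2 = 3 \left(8 - 2 L\right) = 24 - 6 L$)
$c{\left(2,A{\left(6,8 \right)} \right)} - -9654 = \left(24 - 12\right) - -9654 = \left(24 - 12\right) + 9654 = 12 + 9654 = 9666$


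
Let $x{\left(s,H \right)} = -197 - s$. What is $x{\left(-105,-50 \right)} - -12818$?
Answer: $12726$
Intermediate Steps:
$x{\left(-105,-50 \right)} - -12818 = \left(-197 - -105\right) - -12818 = \left(-197 + 105\right) + 12818 = -92 + 12818 = 12726$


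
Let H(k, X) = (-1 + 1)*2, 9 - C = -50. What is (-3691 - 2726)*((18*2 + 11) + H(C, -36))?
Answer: -301599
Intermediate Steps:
C = 59 (C = 9 - 1*(-50) = 9 + 50 = 59)
H(k, X) = 0 (H(k, X) = 0*2 = 0)
(-3691 - 2726)*((18*2 + 11) + H(C, -36)) = (-3691 - 2726)*((18*2 + 11) + 0) = -6417*((36 + 11) + 0) = -6417*(47 + 0) = -6417*47 = -301599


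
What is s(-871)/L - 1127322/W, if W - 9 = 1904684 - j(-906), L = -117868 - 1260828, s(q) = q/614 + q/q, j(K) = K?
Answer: -954299390177825/1613126415407056 ≈ -0.59158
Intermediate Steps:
s(q) = 1 + q/614 (s(q) = q*(1/614) + 1 = q/614 + 1 = 1 + q/614)
L = -1378696
W = 1905599 (W = 9 + (1904684 - 1*(-906)) = 9 + (1904684 + 906) = 9 + 1905590 = 1905599)
s(-871)/L - 1127322/W = (1 + (1/614)*(-871))/(-1378696) - 1127322/1905599 = (1 - 871/614)*(-1/1378696) - 1127322*1/1905599 = -257/614*(-1/1378696) - 1127322/1905599 = 257/846519344 - 1127322/1905599 = -954299390177825/1613126415407056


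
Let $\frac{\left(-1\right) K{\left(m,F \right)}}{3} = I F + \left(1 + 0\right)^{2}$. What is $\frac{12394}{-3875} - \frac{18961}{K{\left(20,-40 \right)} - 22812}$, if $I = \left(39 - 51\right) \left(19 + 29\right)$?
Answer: $- \frac{213193703}{71249625} \approx -2.9922$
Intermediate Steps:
$I = -576$ ($I = \left(-12\right) 48 = -576$)
$K{\left(m,F \right)} = -3 + 1728 F$ ($K{\left(m,F \right)} = - 3 \left(- 576 F + \left(1 + 0\right)^{2}\right) = - 3 \left(- 576 F + 1^{2}\right) = - 3 \left(- 576 F + 1\right) = - 3 \left(1 - 576 F\right) = -3 + 1728 F$)
$\frac{12394}{-3875} - \frac{18961}{K{\left(20,-40 \right)} - 22812} = \frac{12394}{-3875} - \frac{18961}{\left(-3 + 1728 \left(-40\right)\right) - 22812} = 12394 \left(- \frac{1}{3875}\right) - \frac{18961}{\left(-3 - 69120\right) - 22812} = - \frac{12394}{3875} - \frac{18961}{-69123 - 22812} = - \frac{12394}{3875} - \frac{18961}{-91935} = - \frac{12394}{3875} - - \frac{18961}{91935} = - \frac{12394}{3875} + \frac{18961}{91935} = - \frac{213193703}{71249625}$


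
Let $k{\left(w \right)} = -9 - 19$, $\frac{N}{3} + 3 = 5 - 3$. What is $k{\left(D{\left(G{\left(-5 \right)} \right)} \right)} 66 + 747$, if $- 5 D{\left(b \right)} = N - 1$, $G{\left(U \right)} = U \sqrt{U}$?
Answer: $-1101$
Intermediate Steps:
$N = -3$ ($N = -9 + 3 \left(5 - 3\right) = -9 + 3 \cdot 2 = -9 + 6 = -3$)
$G{\left(U \right)} = U^{\frac{3}{2}}$
$D{\left(b \right)} = \frac{4}{5}$ ($D{\left(b \right)} = - \frac{-3 - 1}{5} = \left(- \frac{1}{5}\right) \left(-4\right) = \frac{4}{5}$)
$k{\left(w \right)} = -28$
$k{\left(D{\left(G{\left(-5 \right)} \right)} \right)} 66 + 747 = \left(-28\right) 66 + 747 = -1848 + 747 = -1101$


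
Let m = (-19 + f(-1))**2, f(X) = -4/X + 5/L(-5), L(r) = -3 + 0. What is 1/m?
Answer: 9/2500 ≈ 0.0036000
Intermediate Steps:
L(r) = -3
f(X) = -5/3 - 4/X (f(X) = -4/X + 5/(-3) = -4/X + 5*(-1/3) = -4/X - 5/3 = -5/3 - 4/X)
m = 2500/9 (m = (-19 + (-5/3 - 4/(-1)))**2 = (-19 + (-5/3 - 4*(-1)))**2 = (-19 + (-5/3 + 4))**2 = (-19 + 7/3)**2 = (-50/3)**2 = 2500/9 ≈ 277.78)
1/m = 1/(2500/9) = 9/2500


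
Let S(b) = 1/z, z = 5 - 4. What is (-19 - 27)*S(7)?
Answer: -46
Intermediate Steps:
z = 1
S(b) = 1 (S(b) = 1/1 = 1*1 = 1)
(-19 - 27)*S(7) = (-19 - 27)*1 = -46*1 = -46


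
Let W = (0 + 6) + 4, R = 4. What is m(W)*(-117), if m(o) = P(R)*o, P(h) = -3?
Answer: 3510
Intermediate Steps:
W = 10 (W = 6 + 4 = 10)
m(o) = -3*o
m(W)*(-117) = -3*10*(-117) = -30*(-117) = 3510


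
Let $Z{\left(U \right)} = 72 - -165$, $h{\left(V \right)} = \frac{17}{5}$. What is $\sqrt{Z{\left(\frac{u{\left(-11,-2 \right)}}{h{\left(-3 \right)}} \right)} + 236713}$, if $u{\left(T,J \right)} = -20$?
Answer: $5 \sqrt{9478} \approx 486.77$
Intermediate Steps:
$h{\left(V \right)} = \frac{17}{5}$ ($h{\left(V \right)} = 17 \cdot \frac{1}{5} = \frac{17}{5}$)
$Z{\left(U \right)} = 237$ ($Z{\left(U \right)} = 72 + 165 = 237$)
$\sqrt{Z{\left(\frac{u{\left(-11,-2 \right)}}{h{\left(-3 \right)}} \right)} + 236713} = \sqrt{237 + 236713} = \sqrt{236950} = 5 \sqrt{9478}$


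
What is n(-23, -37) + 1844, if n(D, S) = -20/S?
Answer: 68248/37 ≈ 1844.5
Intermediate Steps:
n(-23, -37) + 1844 = -20/(-37) + 1844 = -20*(-1/37) + 1844 = 20/37 + 1844 = 68248/37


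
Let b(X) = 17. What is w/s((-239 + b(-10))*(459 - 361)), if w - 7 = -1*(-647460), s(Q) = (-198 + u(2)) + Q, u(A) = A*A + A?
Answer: -647467/21948 ≈ -29.500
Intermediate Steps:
u(A) = A + A² (u(A) = A² + A = A + A²)
s(Q) = -192 + Q (s(Q) = (-198 + 2*(1 + 2)) + Q = (-198 + 2*3) + Q = (-198 + 6) + Q = -192 + Q)
w = 647467 (w = 7 - 1*(-647460) = 7 + 647460 = 647467)
w/s((-239 + b(-10))*(459 - 361)) = 647467/(-192 + (-239 + 17)*(459 - 361)) = 647467/(-192 - 222*98) = 647467/(-192 - 21756) = 647467/(-21948) = 647467*(-1/21948) = -647467/21948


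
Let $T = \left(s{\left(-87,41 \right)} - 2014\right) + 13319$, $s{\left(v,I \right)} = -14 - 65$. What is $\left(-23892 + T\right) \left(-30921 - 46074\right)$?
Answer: $975218670$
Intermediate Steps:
$s{\left(v,I \right)} = -79$
$T = 11226$ ($T = \left(-79 - 2014\right) + 13319 = -2093 + 13319 = 11226$)
$\left(-23892 + T\right) \left(-30921 - 46074\right) = \left(-23892 + 11226\right) \left(-30921 - 46074\right) = \left(-12666\right) \left(-76995\right) = 975218670$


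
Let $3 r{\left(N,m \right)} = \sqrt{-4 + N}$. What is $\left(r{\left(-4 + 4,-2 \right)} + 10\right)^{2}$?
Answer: $\frac{896}{9} + \frac{40 i}{3} \approx 99.556 + 13.333 i$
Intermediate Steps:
$r{\left(N,m \right)} = \frac{\sqrt{-4 + N}}{3}$
$\left(r{\left(-4 + 4,-2 \right)} + 10\right)^{2} = \left(\frac{\sqrt{-4 + \left(-4 + 4\right)}}{3} + 10\right)^{2} = \left(\frac{\sqrt{-4 + 0}}{3} + 10\right)^{2} = \left(\frac{\sqrt{-4}}{3} + 10\right)^{2} = \left(\frac{2 i}{3} + 10\right)^{2} = \left(10 + \frac{2 i}{3}\right)^{2}$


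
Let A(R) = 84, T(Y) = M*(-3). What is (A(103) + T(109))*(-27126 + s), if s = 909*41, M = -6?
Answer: 1034586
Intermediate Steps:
s = 37269
T(Y) = 18 (T(Y) = -6*(-3) = 18)
(A(103) + T(109))*(-27126 + s) = (84 + 18)*(-27126 + 37269) = 102*10143 = 1034586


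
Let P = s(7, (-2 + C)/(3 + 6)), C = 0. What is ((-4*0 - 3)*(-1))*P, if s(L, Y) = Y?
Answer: -⅔ ≈ -0.66667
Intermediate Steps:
P = -2/9 (P = (-2 + 0)/(3 + 6) = -2/9 ≈ -0.22222)
((-4*0 - 3)*(-1))*P = ((-4*0 - 3)*(-1))*(-2/9) = ((0 - 3)*(-1))*(-2/9) = -3*(-1)*(-2/9) = 3*(-2/9) = -⅔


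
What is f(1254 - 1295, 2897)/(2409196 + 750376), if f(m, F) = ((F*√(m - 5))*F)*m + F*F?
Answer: 8392609/3159572 - 344096969*I*√46/3159572 ≈ 2.6563 - 738.64*I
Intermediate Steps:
f(m, F) = F² + m*F²*√(-5 + m) (f(m, F) = ((F*√(-5 + m))*F)*m + F² = (F²*√(-5 + m))*m + F² = m*F²*√(-5 + m) + F² = F² + m*F²*√(-5 + m))
f(1254 - 1295, 2897)/(2409196 + 750376) = (2897²*(1 + (1254 - 1295)*√(-5 + (1254 - 1295))))/(2409196 + 750376) = (8392609*(1 - 41*√(-5 - 41)))/3159572 = (8392609*(1 - 41*I*√46))*(1/3159572) = (8392609 - 344096969*I*√46)*(1/3159572) = 8392609/3159572 - 344096969*I*√46/3159572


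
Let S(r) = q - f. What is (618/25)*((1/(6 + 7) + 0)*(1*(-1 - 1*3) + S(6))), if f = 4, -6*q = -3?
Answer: -927/65 ≈ -14.262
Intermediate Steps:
q = 1/2 (q = -1/6*(-3) = 1/2 ≈ 0.50000)
S(r) = -7/2 (S(r) = 1/2 - 1*4 = 1/2 - 4 = -7/2)
(618/25)*((1/(6 + 7) + 0)*(1*(-1 - 1*3) + S(6))) = (618/25)*((1/(6 + 7) + 0)*(1*(-1 - 1*3) - 7/2)) = (618*(1/25))*((1/13 + 0)*(1*(-1 - 3) - 7/2)) = 618*((1/13 + 0)*(1*(-4) - 7/2))/25 = 618*((-4 - 7/2)/13)/25 = 618*((1/13)*(-15/2))/25 = (618/25)*(-15/26) = -927/65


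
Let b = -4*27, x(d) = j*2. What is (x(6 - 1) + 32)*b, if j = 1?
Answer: -3672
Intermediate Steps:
x(d) = 2 (x(d) = 1*2 = 2)
b = -108
(x(6 - 1) + 32)*b = (2 + 32)*(-108) = 34*(-108) = -3672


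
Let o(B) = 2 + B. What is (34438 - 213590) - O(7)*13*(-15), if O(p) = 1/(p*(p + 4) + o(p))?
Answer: -15406877/86 ≈ -1.7915e+5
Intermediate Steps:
O(p) = 1/(2 + p + p*(4 + p)) (O(p) = 1/(p*(p + 4) + (2 + p)) = 1/(p*(4 + p) + (2 + p)) = 1/(2 + p + p*(4 + p)))
(34438 - 213590) - O(7)*13*(-15) = (34438 - 213590) - 13/(2 + 7² + 5*7)*(-15) = -179152 - 13/(2 + 49 + 35)*(-15) = -179152 - 13/86*(-15) = -179152 - (1/86)*13*(-15) = -179152 - 13*(-15)/86 = -179152 - 1*(-195/86) = -179152 + 195/86 = -15406877/86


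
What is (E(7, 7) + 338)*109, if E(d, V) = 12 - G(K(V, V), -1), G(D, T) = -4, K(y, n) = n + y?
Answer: 38586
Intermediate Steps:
E(d, V) = 16 (E(d, V) = 12 - 1*(-4) = 12 + 4 = 16)
(E(7, 7) + 338)*109 = (16 + 338)*109 = 354*109 = 38586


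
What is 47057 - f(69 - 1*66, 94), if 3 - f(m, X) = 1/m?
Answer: 141163/3 ≈ 47054.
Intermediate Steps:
f(m, X) = 3 - 1/m
47057 - f(69 - 1*66, 94) = 47057 - (3 - 1/(69 - 1*66)) = 47057 - (3 - 1/(69 - 66)) = 47057 - (3 - 1/3) = 47057 - (3 - 1*⅓) = 47057 - (3 - ⅓) = 47057 - 1*8/3 = 47057 - 8/3 = 141163/3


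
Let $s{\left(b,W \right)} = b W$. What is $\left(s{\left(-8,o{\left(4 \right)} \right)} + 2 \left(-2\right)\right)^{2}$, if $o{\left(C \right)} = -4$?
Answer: $784$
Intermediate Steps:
$s{\left(b,W \right)} = W b$
$\left(s{\left(-8,o{\left(4 \right)} \right)} + 2 \left(-2\right)\right)^{2} = \left(\left(-4\right) \left(-8\right) + 2 \left(-2\right)\right)^{2} = \left(32 - 4\right)^{2} = 28^{2} = 784$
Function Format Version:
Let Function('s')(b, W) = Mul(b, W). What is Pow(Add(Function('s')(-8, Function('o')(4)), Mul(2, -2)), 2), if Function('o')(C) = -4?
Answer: 784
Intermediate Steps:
Function('s')(b, W) = Mul(W, b)
Pow(Add(Function('s')(-8, Function('o')(4)), Mul(2, -2)), 2) = Pow(Add(Mul(-4, -8), Mul(2, -2)), 2) = Pow(Add(32, -4), 2) = Pow(28, 2) = 784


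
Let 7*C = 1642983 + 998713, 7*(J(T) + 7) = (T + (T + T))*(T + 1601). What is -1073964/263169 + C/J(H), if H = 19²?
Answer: -528914330228/186393567231 ≈ -2.8376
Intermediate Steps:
H = 361
J(T) = -7 + 3*T*(1601 + T)/7 (J(T) = -7 + ((T + (T + T))*(T + 1601))/7 = -7 + ((T + 2*T)*(1601 + T))/7 = -7 + ((3*T)*(1601 + T))/7 = -7 + (3*T*(1601 + T))/7 = -7 + 3*T*(1601 + T)/7)
C = 2641696/7 (C = (1642983 + 998713)/7 = (⅐)*2641696 = 2641696/7 ≈ 3.7739e+5)
-1073964/263169 + C/J(H) = -1073964/263169 + 2641696/(7*(-7 + (3/7)*361² + (4803/7)*361)) = -1073964*1/263169 + 2641696/(7*(-7 + (3/7)*130321 + 1733883/7)) = -357988/87723 + 2641696/(7*(-7 + 390963/7 + 1733883/7)) = -357988/87723 + 2641696/(7*(2124797/7)) = -357988/87723 + (2641696/7)*(7/2124797) = -357988/87723 + 2641696/2124797 = -528914330228/186393567231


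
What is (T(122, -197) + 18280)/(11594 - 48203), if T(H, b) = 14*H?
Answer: -19988/36609 ≈ -0.54599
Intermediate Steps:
(T(122, -197) + 18280)/(11594 - 48203) = (14*122 + 18280)/(11594 - 48203) = (1708 + 18280)/(-36609) = 19988*(-1/36609) = -19988/36609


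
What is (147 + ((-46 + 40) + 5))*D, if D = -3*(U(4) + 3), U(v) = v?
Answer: -3066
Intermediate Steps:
D = -21 (D = -3*(4 + 3) = -3*7 = -21)
(147 + ((-46 + 40) + 5))*D = (147 + ((-46 + 40) + 5))*(-21) = (147 + (-6 + 5))*(-21) = (147 - 1)*(-21) = 146*(-21) = -3066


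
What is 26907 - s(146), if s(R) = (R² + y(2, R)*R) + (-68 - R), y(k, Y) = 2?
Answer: 5513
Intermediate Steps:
s(R) = -68 + R + R² (s(R) = (R² + 2*R) + (-68 - R) = -68 + R + R²)
26907 - s(146) = 26907 - (-68 + 146 + 146²) = 26907 - (-68 + 146 + 21316) = 26907 - 1*21394 = 26907 - 21394 = 5513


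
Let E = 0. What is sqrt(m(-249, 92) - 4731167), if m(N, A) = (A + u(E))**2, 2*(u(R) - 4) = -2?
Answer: I*sqrt(4722142) ≈ 2173.1*I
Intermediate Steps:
u(R) = 3 (u(R) = 4 + (1/2)*(-2) = 4 - 1 = 3)
m(N, A) = (3 + A)**2 (m(N, A) = (A + 3)**2 = (3 + A)**2)
sqrt(m(-249, 92) - 4731167) = sqrt((3 + 92)**2 - 4731167) = sqrt(95**2 - 4731167) = sqrt(9025 - 4731167) = sqrt(-4722142) = I*sqrt(4722142)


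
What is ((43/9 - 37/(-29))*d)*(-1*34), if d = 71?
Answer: -3814120/261 ≈ -14613.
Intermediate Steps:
((43/9 - 37/(-29))*d)*(-1*34) = ((43/9 - 37/(-29))*71)*(-1*34) = ((43*(⅑) - 37*(-1/29))*71)*(-34) = ((43/9 + 37/29)*71)*(-34) = ((1580/261)*71)*(-34) = (112180/261)*(-34) = -3814120/261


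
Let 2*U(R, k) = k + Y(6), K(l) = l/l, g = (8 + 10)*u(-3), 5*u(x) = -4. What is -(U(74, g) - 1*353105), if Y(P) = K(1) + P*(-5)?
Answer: 3531267/10 ≈ 3.5313e+5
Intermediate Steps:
u(x) = -4/5 (u(x) = (1/5)*(-4) = -4/5)
g = -72/5 (g = (8 + 10)*(-4/5) = 18*(-4/5) = -72/5 ≈ -14.400)
K(l) = 1
Y(P) = 1 - 5*P (Y(P) = 1 + P*(-5) = 1 - 5*P)
U(R, k) = -29/2 + k/2 (U(R, k) = (k + (1 - 5*6))/2 = (k + (1 - 30))/2 = (k - 29)/2 = (-29 + k)/2 = -29/2 + k/2)
-(U(74, g) - 1*353105) = -((-29/2 + (1/2)*(-72/5)) - 1*353105) = -((-29/2 - 36/5) - 353105) = -(-217/10 - 353105) = -1*(-3531267/10) = 3531267/10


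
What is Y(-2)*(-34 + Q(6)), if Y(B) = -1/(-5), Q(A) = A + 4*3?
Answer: -16/5 ≈ -3.2000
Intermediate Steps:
Q(A) = 12 + A (Q(A) = A + 12 = 12 + A)
Y(B) = ⅕ (Y(B) = -1*(-⅕) = ⅕)
Y(-2)*(-34 + Q(6)) = (-34 + (12 + 6))/5 = (-34 + 18)/5 = (⅕)*(-16) = -16/5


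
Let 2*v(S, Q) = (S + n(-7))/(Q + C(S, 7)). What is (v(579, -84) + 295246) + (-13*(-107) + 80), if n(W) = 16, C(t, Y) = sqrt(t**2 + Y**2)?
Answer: 48696316384/164117 + 595*sqrt(335290)/656468 ≈ 2.9672e+5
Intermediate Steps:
C(t, Y) = sqrt(Y**2 + t**2)
v(S, Q) = (16 + S)/(2*(Q + sqrt(49 + S**2))) (v(S, Q) = ((S + 16)/(Q + sqrt(7**2 + S**2)))/2 = ((16 + S)/(Q + sqrt(49 + S**2)))/2 = (16 + S)/(2*(Q + sqrt(49 + S**2))))
(v(579, -84) + 295246) + (-13*(-107) + 80) = ((8 + (1/2)*579)/(-84 + sqrt(49 + 579**2)) + 295246) + (-13*(-107) + 80) = ((8 + 579/2)/(-84 + sqrt(49 + 335241)) + 295246) + (1391 + 80) = ((595/2)/(-84 + sqrt(335290)) + 295246) + 1471 = (595/(2*(-84 + sqrt(335290))) + 295246) + 1471 = (295246 + 595/(2*(-84 + sqrt(335290)))) + 1471 = 296717 + 595/(2*(-84 + sqrt(335290)))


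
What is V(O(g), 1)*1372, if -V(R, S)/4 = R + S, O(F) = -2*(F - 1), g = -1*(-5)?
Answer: 38416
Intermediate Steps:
g = 5
O(F) = 2 - 2*F (O(F) = -2*(-1 + F) = 2 - 2*F)
V(R, S) = -4*R - 4*S (V(R, S) = -4*(R + S) = -4*R - 4*S)
V(O(g), 1)*1372 = (-4*(2 - 2*5) - 4*1)*1372 = (-4*(2 - 10) - 4)*1372 = (-4*(-8) - 4)*1372 = (32 - 4)*1372 = 28*1372 = 38416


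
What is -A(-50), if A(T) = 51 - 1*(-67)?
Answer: -118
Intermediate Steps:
A(T) = 118 (A(T) = 51 + 67 = 118)
-A(-50) = -1*118 = -118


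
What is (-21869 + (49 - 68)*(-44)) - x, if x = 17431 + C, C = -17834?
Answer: -20630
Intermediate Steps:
x = -403 (x = 17431 - 17834 = -403)
(-21869 + (49 - 68)*(-44)) - x = (-21869 + (49 - 68)*(-44)) - 1*(-403) = (-21869 - 19*(-44)) + 403 = (-21869 + 836) + 403 = -21033 + 403 = -20630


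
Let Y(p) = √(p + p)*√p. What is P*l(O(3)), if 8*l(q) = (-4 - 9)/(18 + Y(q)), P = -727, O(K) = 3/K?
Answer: 85059/1288 - 9451*√2/2576 ≈ 60.851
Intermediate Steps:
Y(p) = p*√2 (Y(p) = √(2*p)*√p = (√2*√p)*√p = p*√2)
l(q) = -13/(8*(18 + q*√2)) (l(q) = ((-4 - 9)/(18 + q*√2))/8 = (-13/(18 + q*√2))/8 = -13/(8*(18 + q*√2)))
P*l(O(3)) = -(-9451)/(144 + 8*(3/3)*√2) = -(-9451)/(144 + 8*(3*(⅓))*√2) = -(-9451)/(144 + 8*1*√2) = -(-9451)/(144 + 8*√2) = 9451/(144 + 8*√2)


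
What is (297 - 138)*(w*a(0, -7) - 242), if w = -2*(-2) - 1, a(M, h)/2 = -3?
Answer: -41340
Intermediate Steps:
a(M, h) = -6 (a(M, h) = 2*(-3) = -6)
w = 3 (w = 4 - 1 = 3)
(297 - 138)*(w*a(0, -7) - 242) = (297 - 138)*(3*(-6) - 242) = 159*(-18 - 242) = 159*(-260) = -41340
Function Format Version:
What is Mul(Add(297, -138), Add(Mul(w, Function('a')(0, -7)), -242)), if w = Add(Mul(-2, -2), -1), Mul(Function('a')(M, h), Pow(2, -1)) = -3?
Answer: -41340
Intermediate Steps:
Function('a')(M, h) = -6 (Function('a')(M, h) = Mul(2, -3) = -6)
w = 3 (w = Add(4, -1) = 3)
Mul(Add(297, -138), Add(Mul(w, Function('a')(0, -7)), -242)) = Mul(Add(297, -138), Add(Mul(3, -6), -242)) = Mul(159, Add(-18, -242)) = Mul(159, -260) = -41340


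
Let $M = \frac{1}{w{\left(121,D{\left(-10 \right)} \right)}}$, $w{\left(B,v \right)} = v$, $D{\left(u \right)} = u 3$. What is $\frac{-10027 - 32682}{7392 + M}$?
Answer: $- \frac{1281270}{221759} \approx -5.7778$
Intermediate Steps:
$D{\left(u \right)} = 3 u$
$M = - \frac{1}{30}$ ($M = \frac{1}{3 \left(-10\right)} = \frac{1}{-30} = - \frac{1}{30} \approx -0.033333$)
$\frac{-10027 - 32682}{7392 + M} = \frac{-10027 - 32682}{7392 - \frac{1}{30}} = - \frac{42709}{\frac{221759}{30}} = \left(-42709\right) \frac{30}{221759} = - \frac{1281270}{221759}$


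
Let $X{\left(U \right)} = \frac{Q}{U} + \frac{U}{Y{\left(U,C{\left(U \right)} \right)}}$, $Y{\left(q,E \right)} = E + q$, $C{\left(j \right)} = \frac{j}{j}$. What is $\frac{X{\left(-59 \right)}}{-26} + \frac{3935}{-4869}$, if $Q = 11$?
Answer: $- \frac{363947387}{433204668} \approx -0.84013$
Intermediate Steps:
$C{\left(j \right)} = 1$
$X{\left(U \right)} = \frac{11}{U} + \frac{U}{1 + U}$
$\frac{X{\left(-59 \right)}}{-26} + \frac{3935}{-4869} = \frac{\frac{11}{-59} - \frac{59}{1 - 59}}{-26} + \frac{3935}{-4869} = \left(11 \left(- \frac{1}{59}\right) - \frac{59}{-58}\right) \left(- \frac{1}{26}\right) + 3935 \left(- \frac{1}{4869}\right) = \left(- \frac{11}{59} - - \frac{59}{58}\right) \left(- \frac{1}{26}\right) - \frac{3935}{4869} = \left(- \frac{11}{59} + \frac{59}{58}\right) \left(- \frac{1}{26}\right) - \frac{3935}{4869} = \frac{2843}{3422} \left(- \frac{1}{26}\right) - \frac{3935}{4869} = - \frac{2843}{88972} - \frac{3935}{4869} = - \frac{363947387}{433204668}$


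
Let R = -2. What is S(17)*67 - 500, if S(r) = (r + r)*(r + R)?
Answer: 33670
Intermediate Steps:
S(r) = 2*r*(-2 + r) (S(r) = (r + r)*(r - 2) = (2*r)*(-2 + r) = 2*r*(-2 + r))
S(17)*67 - 500 = (2*17*(-2 + 17))*67 - 500 = (2*17*15)*67 - 500 = 510*67 - 500 = 34170 - 500 = 33670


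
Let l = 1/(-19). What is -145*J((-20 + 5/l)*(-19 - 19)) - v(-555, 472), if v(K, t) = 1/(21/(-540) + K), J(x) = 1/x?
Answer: -2739983/87318718 ≈ -0.031379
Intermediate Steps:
l = -1/19 ≈ -0.052632
v(K, t) = 1/(-7/180 + K) (v(K, t) = 1/(21*(-1/540) + K) = 1/(-7/180 + K))
-145*J((-20 + 5/l)*(-19 - 19)) - v(-555, 472) = -145*1/((-20 + 5/(-1/19))*(-19 - 19)) - 180/(-7 + 180*(-555)) = -145*(-1/(38*(-20 + 5*(-19)))) - 180/(-7 - 99900) = -145*(-1/(38*(-20 - 95))) - 180/(-99907) = -145/((-115*(-38))) - 180*(-1)/99907 = -145/4370 - 1*(-180/99907) = -145*1/4370 + 180/99907 = -29/874 + 180/99907 = -2739983/87318718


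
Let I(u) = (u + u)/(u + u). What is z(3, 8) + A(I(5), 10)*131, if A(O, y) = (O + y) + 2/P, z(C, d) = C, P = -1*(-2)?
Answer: 1575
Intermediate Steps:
P = 2
I(u) = 1 (I(u) = (2*u)/((2*u)) = (2*u)*(1/(2*u)) = 1)
A(O, y) = 1 + O + y (A(O, y) = (O + y) + 2/2 = (O + y) + 2*(½) = (O + y) + 1 = 1 + O + y)
z(3, 8) + A(I(5), 10)*131 = 3 + (1 + 1 + 10)*131 = 3 + 12*131 = 3 + 1572 = 1575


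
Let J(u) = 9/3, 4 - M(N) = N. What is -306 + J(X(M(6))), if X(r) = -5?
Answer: -303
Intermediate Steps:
M(N) = 4 - N
J(u) = 3 (J(u) = 9*(⅓) = 3)
-306 + J(X(M(6))) = -306 + 3 = -303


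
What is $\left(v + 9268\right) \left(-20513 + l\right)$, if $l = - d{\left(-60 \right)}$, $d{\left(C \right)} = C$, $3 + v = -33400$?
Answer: $493633155$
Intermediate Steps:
$v = -33403$ ($v = -3 - 33400 = -33403$)
$l = 60$ ($l = \left(-1\right) \left(-60\right) = 60$)
$\left(v + 9268\right) \left(-20513 + l\right) = \left(-33403 + 9268\right) \left(-20513 + 60\right) = \left(-24135\right) \left(-20453\right) = 493633155$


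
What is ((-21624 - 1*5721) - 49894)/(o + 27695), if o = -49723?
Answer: 77239/22028 ≈ 3.5064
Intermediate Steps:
((-21624 - 1*5721) - 49894)/(o + 27695) = ((-21624 - 1*5721) - 49894)/(-49723 + 27695) = ((-21624 - 5721) - 49894)/(-22028) = (-27345 - 49894)*(-1/22028) = -77239*(-1/22028) = 77239/22028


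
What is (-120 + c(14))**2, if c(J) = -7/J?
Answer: 58081/4 ≈ 14520.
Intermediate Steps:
(-120 + c(14))**2 = (-120 - 7/14)**2 = (-120 - 7*1/14)**2 = (-120 - 1/2)**2 = (-241/2)**2 = 58081/4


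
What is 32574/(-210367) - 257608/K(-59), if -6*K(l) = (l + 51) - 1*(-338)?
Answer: 54190430566/11570185 ≈ 4683.6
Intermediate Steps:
K(l) = -389/6 - l/6 (K(l) = -((l + 51) - 1*(-338))/6 = -((51 + l) + 338)/6 = -(389 + l)/6 = -389/6 - l/6)
32574/(-210367) - 257608/K(-59) = 32574/(-210367) - 257608/(-389/6 - ⅙*(-59)) = 32574*(-1/210367) - 257608/(-389/6 + 59/6) = -32574/210367 - 257608/(-55) = -32574/210367 - 257608*(-1/55) = -32574/210367 + 257608/55 = 54190430566/11570185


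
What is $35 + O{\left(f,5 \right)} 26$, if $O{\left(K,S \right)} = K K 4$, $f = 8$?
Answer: $6691$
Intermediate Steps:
$O{\left(K,S \right)} = 4 K^{2}$ ($O{\left(K,S \right)} = K^{2} \cdot 4 = 4 K^{2}$)
$35 + O{\left(f,5 \right)} 26 = 35 + 4 \cdot 8^{2} \cdot 26 = 35 + 4 \cdot 64 \cdot 26 = 35 + 256 \cdot 26 = 35 + 6656 = 6691$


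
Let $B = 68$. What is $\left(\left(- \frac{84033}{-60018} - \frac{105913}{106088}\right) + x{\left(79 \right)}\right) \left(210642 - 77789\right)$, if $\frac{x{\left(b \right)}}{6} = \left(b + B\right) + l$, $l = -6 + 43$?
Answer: $\frac{22243183998543779}{151599752} \approx 1.4672 \cdot 10^{8}$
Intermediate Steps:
$l = 37$
$x{\left(b \right)} = 630 + 6 b$ ($x{\left(b \right)} = 6 \left(\left(b + 68\right) + 37\right) = 6 \left(\left(68 + b\right) + 37\right) = 6 \left(105 + b\right) = 630 + 6 b$)
$\left(\left(- \frac{84033}{-60018} - \frac{105913}{106088}\right) + x{\left(79 \right)}\right) \left(210642 - 77789\right) = \left(\left(- \frac{84033}{-60018} - \frac{105913}{106088}\right) + \left(630 + 6 \cdot 79\right)\right) \left(210642 - 77789\right) = \left(\left(\left(-84033\right) \left(- \frac{1}{60018}\right) - \frac{105913}{106088}\right) + \left(630 + 474\right)\right) 132853 = \left(\left(\frac{28011}{20006} - \frac{105913}{106088}\right) + 1104\right) 132853 = \left(\frac{426367745}{1061198264} + 1104\right) 132853 = \frac{1171989251201}{1061198264} \cdot 132853 = \frac{22243183998543779}{151599752}$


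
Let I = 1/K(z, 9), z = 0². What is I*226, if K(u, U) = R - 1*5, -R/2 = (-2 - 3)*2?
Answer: 226/15 ≈ 15.067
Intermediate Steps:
R = 20 (R = -2*(-2 - 3)*2 = -(-10)*2 = -2*(-10) = 20)
z = 0
K(u, U) = 15 (K(u, U) = 20 - 1*5 = 20 - 5 = 15)
I = 1/15 ≈ 0.066667
I*226 = (1/15)*226 = 226/15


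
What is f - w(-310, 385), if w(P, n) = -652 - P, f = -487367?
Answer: -487025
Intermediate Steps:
f - w(-310, 385) = -487367 - (-652 - 1*(-310)) = -487367 - (-652 + 310) = -487367 - 1*(-342) = -487367 + 342 = -487025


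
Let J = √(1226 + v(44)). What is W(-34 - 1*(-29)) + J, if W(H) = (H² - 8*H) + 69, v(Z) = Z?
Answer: 134 + √1270 ≈ 169.64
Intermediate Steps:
W(H) = 69 + H² - 8*H
J = √1270 (J = √(1226 + 44) = √1270 ≈ 35.637)
W(-34 - 1*(-29)) + J = (69 + (-34 - 1*(-29))² - 8*(-34 - 1*(-29))) + √1270 = (69 + (-34 + 29)² - 8*(-34 + 29)) + √1270 = (69 + (-5)² - 8*(-5)) + √1270 = (69 + 25 + 40) + √1270 = 134 + √1270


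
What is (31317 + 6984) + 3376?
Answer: 41677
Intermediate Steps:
(31317 + 6984) + 3376 = 38301 + 3376 = 41677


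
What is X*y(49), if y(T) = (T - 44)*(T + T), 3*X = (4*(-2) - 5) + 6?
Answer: -3430/3 ≈ -1143.3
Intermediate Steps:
X = -7/3 (X = ((4*(-2) - 5) + 6)/3 = ((-8 - 5) + 6)/3 = (-13 + 6)/3 = (1/3)*(-7) = -7/3 ≈ -2.3333)
y(T) = 2*T*(-44 + T) (y(T) = (-44 + T)*(2*T) = 2*T*(-44 + T))
X*y(49) = -14*49*(-44 + 49)/3 = -14*49*5/3 = -7/3*490 = -3430/3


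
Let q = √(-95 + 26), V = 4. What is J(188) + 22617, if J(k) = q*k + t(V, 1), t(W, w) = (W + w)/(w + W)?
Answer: 22618 + 188*I*√69 ≈ 22618.0 + 1561.6*I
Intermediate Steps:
t(W, w) = 1 (t(W, w) = (W + w)/(W + w) = 1)
q = I*√69 (q = √(-69) = I*√69 ≈ 8.3066*I)
J(k) = 1 + I*k*√69 (J(k) = (I*√69)*k + 1 = I*k*√69 + 1 = 1 + I*k*√69)
J(188) + 22617 = (1 + I*188*√69) + 22617 = (1 + 188*I*√69) + 22617 = 22618 + 188*I*√69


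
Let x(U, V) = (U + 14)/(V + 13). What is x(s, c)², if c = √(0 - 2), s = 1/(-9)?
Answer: 15625/(81*(13 + I*√2)²) ≈ 1.1017 - 0.24257*I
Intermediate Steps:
s = -⅑ ≈ -0.11111
c = I*√2 (c = √(-2) = I*√2 ≈ 1.4142*I)
x(U, V) = (14 + U)/(13 + V)
x(s, c)² = ((14 - ⅑)/(13 + I*√2))² = ((125/9)/(13 + I*√2))² = (125/(9*(13 + I*√2)))² = 15625/(81*(13 + I*√2)²)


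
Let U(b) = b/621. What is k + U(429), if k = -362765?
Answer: -75092212/207 ≈ -3.6276e+5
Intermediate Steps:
U(b) = b/621 (U(b) = b*(1/621) = b/621)
k + U(429) = -362765 + (1/621)*429 = -362765 + 143/207 = -75092212/207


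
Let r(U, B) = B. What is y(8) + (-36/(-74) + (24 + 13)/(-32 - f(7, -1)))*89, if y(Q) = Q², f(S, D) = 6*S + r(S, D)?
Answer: 167969/2701 ≈ 62.188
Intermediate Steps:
f(S, D) = D + 6*S (f(S, D) = 6*S + D = D + 6*S)
y(8) + (-36/(-74) + (24 + 13)/(-32 - f(7, -1)))*89 = 8² + (-36/(-74) + (24 + 13)/(-32 - (-1 + 6*7)))*89 = 64 + (-36*(-1/74) + 37/(-32 - (-1 + 42)))*89 = 64 + (18/37 + 37/(-32 - 1*41))*89 = 64 + (18/37 + 37/(-32 - 41))*89 = 64 + (18/37 + 37/(-73))*89 = 64 + (18/37 + 37*(-1/73))*89 = 64 + (18/37 - 37/73)*89 = 64 - 55/2701*89 = 64 - 4895/2701 = 167969/2701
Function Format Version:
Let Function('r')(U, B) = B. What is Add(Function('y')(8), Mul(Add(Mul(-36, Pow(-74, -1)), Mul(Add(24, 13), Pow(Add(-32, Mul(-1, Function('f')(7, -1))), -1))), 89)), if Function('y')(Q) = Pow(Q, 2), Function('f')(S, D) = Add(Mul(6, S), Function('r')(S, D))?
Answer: Rational(167969, 2701) ≈ 62.188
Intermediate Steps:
Function('f')(S, D) = Add(D, Mul(6, S)) (Function('f')(S, D) = Add(Mul(6, S), D) = Add(D, Mul(6, S)))
Add(Function('y')(8), Mul(Add(Mul(-36, Pow(-74, -1)), Mul(Add(24, 13), Pow(Add(-32, Mul(-1, Function('f')(7, -1))), -1))), 89)) = Add(Pow(8, 2), Mul(Add(Mul(-36, Pow(-74, -1)), Mul(Add(24, 13), Pow(Add(-32, Mul(-1, Add(-1, Mul(6, 7)))), -1))), 89)) = Add(64, Mul(Add(Mul(-36, Rational(-1, 74)), Mul(37, Pow(Add(-32, Mul(-1, Add(-1, 42))), -1))), 89)) = Add(64, Mul(Add(Rational(18, 37), Mul(37, Pow(Add(-32, Mul(-1, 41)), -1))), 89)) = Add(64, Mul(Add(Rational(18, 37), Mul(37, Pow(Add(-32, -41), -1))), 89)) = Add(64, Mul(Add(Rational(18, 37), Mul(37, Pow(-73, -1))), 89)) = Add(64, Mul(Add(Rational(18, 37), Mul(37, Rational(-1, 73))), 89)) = Add(64, Mul(Add(Rational(18, 37), Rational(-37, 73)), 89)) = Add(64, Mul(Rational(-55, 2701), 89)) = Add(64, Rational(-4895, 2701)) = Rational(167969, 2701)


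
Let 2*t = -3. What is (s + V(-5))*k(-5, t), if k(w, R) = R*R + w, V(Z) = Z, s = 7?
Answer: -11/2 ≈ -5.5000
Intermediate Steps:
t = -3/2 (t = (1/2)*(-3) = -3/2 ≈ -1.5000)
k(w, R) = w + R**2 (k(w, R) = R**2 + w = w + R**2)
(s + V(-5))*k(-5, t) = (7 - 5)*(-5 + (-3/2)**2) = 2*(-5 + 9/4) = 2*(-11/4) = -11/2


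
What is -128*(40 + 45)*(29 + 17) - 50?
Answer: -500530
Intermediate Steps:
-128*(40 + 45)*(29 + 17) - 50 = -10880*46 - 50 = -128*3910 - 50 = -500480 - 50 = -500530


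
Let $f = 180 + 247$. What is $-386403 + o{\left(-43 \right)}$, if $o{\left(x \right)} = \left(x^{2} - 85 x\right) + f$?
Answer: $-380472$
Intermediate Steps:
$f = 427$
$o{\left(x \right)} = 427 + x^{2} - 85 x$ ($o{\left(x \right)} = \left(x^{2} - 85 x\right) + 427 = 427 + x^{2} - 85 x$)
$-386403 + o{\left(-43 \right)} = -386403 + \left(427 + \left(-43\right)^{2} - -3655\right) = -386403 + \left(427 + 1849 + 3655\right) = -386403 + 5931 = -380472$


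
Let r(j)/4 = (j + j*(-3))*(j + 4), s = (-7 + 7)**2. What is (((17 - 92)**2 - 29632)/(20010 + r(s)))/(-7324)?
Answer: 24007/146553240 ≈ 0.00016381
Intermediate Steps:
s = 0 (s = 0**2 = 0)
r(j) = -8*j*(4 + j) (r(j) = 4*((j + j*(-3))*(j + 4)) = 4*((j - 3*j)*(4 + j)) = 4*((-2*j)*(4 + j)) = 4*(-2*j*(4 + j)) = -8*j*(4 + j))
(((17 - 92)**2 - 29632)/(20010 + r(s)))/(-7324) = (((17 - 92)**2 - 29632)/(20010 - 8*0*(4 + 0)))/(-7324) = (((-75)**2 - 29632)/(20010 - 8*0*4))*(-1/7324) = ((5625 - 29632)/(20010 + 0))*(-1/7324) = -24007/20010*(-1/7324) = 24007/146553240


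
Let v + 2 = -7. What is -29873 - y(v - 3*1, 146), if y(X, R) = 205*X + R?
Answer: -27559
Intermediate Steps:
v = -9 (v = -2 - 7 = -9)
y(X, R) = R + 205*X
-29873 - y(v - 3*1, 146) = -29873 - (146 + 205*(-9 - 3*1)) = -29873 - (146 + 205*(-9 - 3)) = -29873 - (146 + 205*(-12)) = -29873 - (146 - 2460) = -29873 - 1*(-2314) = -29873 + 2314 = -27559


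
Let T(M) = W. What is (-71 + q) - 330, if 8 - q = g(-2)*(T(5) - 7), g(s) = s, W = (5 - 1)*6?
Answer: -359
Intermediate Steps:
W = 24 (W = 4*6 = 24)
T(M) = 24
q = 42 (q = 8 - (-2)*(24 - 7) = 8 - (-2)*17 = 8 - 1*(-34) = 8 + 34 = 42)
(-71 + q) - 330 = (-71 + 42) - 330 = -29 - 330 = -359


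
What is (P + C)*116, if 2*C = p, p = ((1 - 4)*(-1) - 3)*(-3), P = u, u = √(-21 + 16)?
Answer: 116*I*√5 ≈ 259.38*I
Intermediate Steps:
u = I*√5 (u = √(-5) = I*√5 ≈ 2.2361*I)
P = I*√5 ≈ 2.2361*I
p = 0 (p = (-3*(-1) - 3)*(-3) = (3 - 3)*(-3) = 0*(-3) = 0)
C = 0 (C = (½)*0 = 0)
(P + C)*116 = (I*√5 + 0)*116 = (I*√5)*116 = 116*I*√5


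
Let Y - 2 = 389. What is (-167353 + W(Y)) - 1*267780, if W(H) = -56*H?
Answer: -457029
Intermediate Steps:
Y = 391 (Y = 2 + 389 = 391)
(-167353 + W(Y)) - 1*267780 = (-167353 - 56*391) - 1*267780 = (-167353 - 21896) - 267780 = -189249 - 267780 = -457029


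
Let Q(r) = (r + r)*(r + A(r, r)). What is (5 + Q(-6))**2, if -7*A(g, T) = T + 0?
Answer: 218089/49 ≈ 4450.8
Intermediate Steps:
A(g, T) = -T/7 (A(g, T) = -(T + 0)/7 = -T/7)
Q(r) = 12*r**2/7 (Q(r) = (r + r)*(r - r/7) = (2*r)*(6*r/7) = 12*r**2/7)
(5 + Q(-6))**2 = (5 + (12/7)*(-6)**2)**2 = (5 + (12/7)*36)**2 = (5 + 432/7)**2 = (467/7)**2 = 218089/49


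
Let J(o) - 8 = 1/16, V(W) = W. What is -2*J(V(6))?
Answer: -129/8 ≈ -16.125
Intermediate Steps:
J(o) = 129/16 (J(o) = 8 + 1/16 = 129/16)
-2*J(V(6)) = -2*129/16 = -129/8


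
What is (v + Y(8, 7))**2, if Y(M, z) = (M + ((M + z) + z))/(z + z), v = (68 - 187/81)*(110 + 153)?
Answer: 95984657574976/321489 ≈ 2.9856e+8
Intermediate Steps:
v = 1399423/81 (v = (68 - 187*1/81)*263 = (68 - 187/81)*263 = (5321/81)*263 = 1399423/81 ≈ 17277.)
Y(M, z) = (2*M + 2*z)/(2*z) (Y(M, z) = (M + (M + 2*z))/((2*z)) = (2*M + 2*z)*(1/(2*z)) = (2*M + 2*z)/(2*z))
(v + Y(8, 7))**2 = (1399423/81 + (8 + 7)/7)**2 = (1399423/81 + (1/7)*15)**2 = (1399423/81 + 15/7)**2 = (9797176/567)**2 = 95984657574976/321489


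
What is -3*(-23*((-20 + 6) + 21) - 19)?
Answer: 540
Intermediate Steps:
-3*(-23*((-20 + 6) + 21) - 19) = -3*(-23*(-14 + 21) - 19) = -3*(-23*7 - 19) = -3*(-161 - 19) = -3*(-180) = 540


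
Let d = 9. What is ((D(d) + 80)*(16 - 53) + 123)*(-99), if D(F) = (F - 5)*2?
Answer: 310167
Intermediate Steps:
D(F) = -10 + 2*F (D(F) = (-5 + F)*2 = -10 + 2*F)
((D(d) + 80)*(16 - 53) + 123)*(-99) = (((-10 + 2*9) + 80)*(16 - 53) + 123)*(-99) = (((-10 + 18) + 80)*(-37) + 123)*(-99) = ((8 + 80)*(-37) + 123)*(-99) = (88*(-37) + 123)*(-99) = (-3256 + 123)*(-99) = -3133*(-99) = 310167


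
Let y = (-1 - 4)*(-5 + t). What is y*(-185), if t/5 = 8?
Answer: 32375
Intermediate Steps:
t = 40 (t = 5*8 = 40)
y = -175 (y = (-1 - 4)*(-5 + 40) = -5*35 = -175)
y*(-185) = -175*(-185) = 32375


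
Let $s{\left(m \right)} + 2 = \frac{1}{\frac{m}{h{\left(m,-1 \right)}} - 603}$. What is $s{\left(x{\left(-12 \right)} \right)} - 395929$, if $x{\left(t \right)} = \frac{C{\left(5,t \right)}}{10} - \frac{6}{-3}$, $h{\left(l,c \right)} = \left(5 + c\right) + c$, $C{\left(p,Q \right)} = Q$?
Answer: $- \frac{3579612186}{9041} \approx -3.9593 \cdot 10^{5}$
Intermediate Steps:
$h{\left(l,c \right)} = 5 + 2 c$
$x{\left(t \right)} = 2 + \frac{t}{10}$ ($x{\left(t \right)} = \frac{t}{10} - \frac{6}{-3} = t \frac{1}{10} - -2 = \frac{t}{10} + 2 = 2 + \frac{t}{10}$)
$s{\left(m \right)} = -2 + \frac{1}{-603 + \frac{m}{3}}$ ($s{\left(m \right)} = -2 + \frac{1}{\frac{m}{5 + 2 \left(-1\right)} - 603} = -2 + \frac{1}{\frac{m}{5 - 2} - 603} = -2 + \frac{1}{\frac{m}{3} - 603} = -2 + \frac{1}{-603 + \frac{m}{3}}$)
$s{\left(x{\left(-12 \right)} \right)} - 395929 = \frac{3621 - 2 \left(2 + \frac{1}{10} \left(-12\right)\right)}{-1809 + \left(2 + \frac{1}{10} \left(-12\right)\right)} - 395929 = \frac{3621 - 2 \left(2 - \frac{6}{5}\right)}{-1809 + \left(2 - \frac{6}{5}\right)} - 395929 = \frac{3621 - \frac{8}{5}}{-1809 + \frac{4}{5}} - 395929 = \frac{3621 - \frac{8}{5}}{- \frac{9041}{5}} - 395929 = \left(- \frac{5}{9041}\right) \frac{18097}{5} - 395929 = - \frac{18097}{9041} - 395929 = - \frac{3579612186}{9041}$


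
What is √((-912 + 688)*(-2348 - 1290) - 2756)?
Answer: 2*√203039 ≈ 901.20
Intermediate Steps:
√((-912 + 688)*(-2348 - 1290) - 2756) = √(-224*(-3638) - 2756) = √(814912 - 2756) = √812156 = 2*√203039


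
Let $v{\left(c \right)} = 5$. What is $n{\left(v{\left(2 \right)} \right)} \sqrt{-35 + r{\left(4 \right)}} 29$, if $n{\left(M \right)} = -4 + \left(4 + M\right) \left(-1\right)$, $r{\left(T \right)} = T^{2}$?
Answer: $- 377 i \sqrt{19} \approx - 1643.3 i$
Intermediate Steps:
$n{\left(M \right)} = -8 - M$ ($n{\left(M \right)} = -4 - \left(4 + M\right) = -8 - M$)
$n{\left(v{\left(2 \right)} \right)} \sqrt{-35 + r{\left(4 \right)}} 29 = \left(-8 - 5\right) \sqrt{-35 + 4^{2}} \cdot 29 = \left(-8 - 5\right) \sqrt{-35 + 16} \cdot 29 = - 13 \sqrt{-19} \cdot 29 = - 13 i \sqrt{19} \cdot 29 = - 377 i \sqrt{19}$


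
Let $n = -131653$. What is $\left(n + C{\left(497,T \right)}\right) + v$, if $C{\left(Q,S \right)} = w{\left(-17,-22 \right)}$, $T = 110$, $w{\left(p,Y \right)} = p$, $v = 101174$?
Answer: $-30496$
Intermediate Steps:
$C{\left(Q,S \right)} = -17$
$\left(n + C{\left(497,T \right)}\right) + v = \left(-131653 - 17\right) + 101174 = -131670 + 101174 = -30496$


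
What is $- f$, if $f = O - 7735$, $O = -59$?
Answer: $7794$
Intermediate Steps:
$f = -7794$ ($f = -59 - 7735 = -7794$)
$- f = \left(-1\right) \left(-7794\right) = 7794$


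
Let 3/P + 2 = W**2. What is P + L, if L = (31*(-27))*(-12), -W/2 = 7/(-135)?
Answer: 364080501/36254 ≈ 10042.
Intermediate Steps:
W = 14/135 (W = -14/(-135) = -14*(-1)/135 = -2*(-7/135) = 14/135 ≈ 0.10370)
L = 10044 (L = -837*(-12) = 10044)
P = -54675/36254 (P = 3/(-2 + (14/135)**2) = 3/(-2 + 196/18225) = 3/(-36254/18225) = 3*(-18225/36254) = -54675/36254 ≈ -1.5081)
P + L = -54675/36254 + 10044 = 364080501/36254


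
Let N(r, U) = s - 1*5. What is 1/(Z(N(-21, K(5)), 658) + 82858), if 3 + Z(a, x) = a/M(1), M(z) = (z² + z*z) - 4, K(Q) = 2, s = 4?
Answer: 2/165711 ≈ 1.2069e-5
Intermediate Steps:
N(r, U) = -1 (N(r, U) = 4 - 1*5 = 4 - 5 = -1)
M(z) = -4 + 2*z² (M(z) = (z² + z²) - 4 = 2*z² - 4 = -4 + 2*z²)
Z(a, x) = -3 - a/2 (Z(a, x) = -3 + a/(-4 + 2*1²) = -3 + a/(-4 + 2*1) = -3 + a/(-4 + 2) = -3 + a/(-2) = -3 + a*(-½) = -3 - a/2)
1/(Z(N(-21, K(5)), 658) + 82858) = 1/((-3 - ½*(-1)) + 82858) = 1/((-3 + ½) + 82858) = 1/(-5/2 + 82858) = 1/(165711/2) = 2/165711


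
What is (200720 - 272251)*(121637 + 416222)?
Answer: -38473592129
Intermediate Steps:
(200720 - 272251)*(121637 + 416222) = -71531*537859 = -38473592129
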